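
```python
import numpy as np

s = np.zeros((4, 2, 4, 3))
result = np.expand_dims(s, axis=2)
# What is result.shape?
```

(4, 2, 1, 4, 3)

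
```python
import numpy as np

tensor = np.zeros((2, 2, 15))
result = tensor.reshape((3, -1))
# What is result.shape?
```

(3, 20)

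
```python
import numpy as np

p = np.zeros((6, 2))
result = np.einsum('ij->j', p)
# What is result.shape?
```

(2,)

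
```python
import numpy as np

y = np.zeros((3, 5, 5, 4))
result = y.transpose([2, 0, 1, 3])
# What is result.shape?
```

(5, 3, 5, 4)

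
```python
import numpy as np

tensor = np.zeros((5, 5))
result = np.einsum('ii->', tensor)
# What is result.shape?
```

()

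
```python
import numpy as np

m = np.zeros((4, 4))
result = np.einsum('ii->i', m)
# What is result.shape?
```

(4,)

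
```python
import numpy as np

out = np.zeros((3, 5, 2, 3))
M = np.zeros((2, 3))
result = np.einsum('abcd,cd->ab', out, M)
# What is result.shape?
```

(3, 5)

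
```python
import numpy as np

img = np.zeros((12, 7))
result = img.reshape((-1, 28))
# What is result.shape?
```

(3, 28)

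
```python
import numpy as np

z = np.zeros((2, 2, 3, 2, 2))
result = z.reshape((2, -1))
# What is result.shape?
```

(2, 24)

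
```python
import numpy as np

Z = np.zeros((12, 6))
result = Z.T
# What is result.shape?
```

(6, 12)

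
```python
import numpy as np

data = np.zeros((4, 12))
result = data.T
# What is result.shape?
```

(12, 4)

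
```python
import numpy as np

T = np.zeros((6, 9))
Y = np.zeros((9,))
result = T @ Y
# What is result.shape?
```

(6,)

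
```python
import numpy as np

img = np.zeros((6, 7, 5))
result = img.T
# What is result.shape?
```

(5, 7, 6)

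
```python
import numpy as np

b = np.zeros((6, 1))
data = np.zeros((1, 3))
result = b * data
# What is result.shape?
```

(6, 3)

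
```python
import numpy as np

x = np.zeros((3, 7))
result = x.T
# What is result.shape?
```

(7, 3)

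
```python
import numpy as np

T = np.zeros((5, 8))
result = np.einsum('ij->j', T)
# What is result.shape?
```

(8,)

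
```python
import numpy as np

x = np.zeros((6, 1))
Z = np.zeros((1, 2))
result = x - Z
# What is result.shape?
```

(6, 2)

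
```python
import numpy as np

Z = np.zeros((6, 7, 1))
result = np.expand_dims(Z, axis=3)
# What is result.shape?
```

(6, 7, 1, 1)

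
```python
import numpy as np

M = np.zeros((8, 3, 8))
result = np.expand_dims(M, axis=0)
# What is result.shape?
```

(1, 8, 3, 8)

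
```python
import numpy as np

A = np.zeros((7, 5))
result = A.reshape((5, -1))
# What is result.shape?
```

(5, 7)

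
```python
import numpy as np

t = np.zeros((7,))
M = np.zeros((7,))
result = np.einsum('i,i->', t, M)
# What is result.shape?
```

()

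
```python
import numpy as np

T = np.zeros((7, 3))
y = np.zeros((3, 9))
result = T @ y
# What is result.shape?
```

(7, 9)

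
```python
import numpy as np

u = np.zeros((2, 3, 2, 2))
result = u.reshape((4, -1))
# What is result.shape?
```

(4, 6)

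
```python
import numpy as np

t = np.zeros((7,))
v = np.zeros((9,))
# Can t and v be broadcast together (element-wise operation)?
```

No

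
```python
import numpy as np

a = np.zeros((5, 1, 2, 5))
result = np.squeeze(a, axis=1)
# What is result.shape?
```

(5, 2, 5)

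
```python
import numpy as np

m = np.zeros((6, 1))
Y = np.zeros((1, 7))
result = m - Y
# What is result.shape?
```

(6, 7)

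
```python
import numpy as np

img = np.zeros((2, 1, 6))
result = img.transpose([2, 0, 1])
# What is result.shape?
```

(6, 2, 1)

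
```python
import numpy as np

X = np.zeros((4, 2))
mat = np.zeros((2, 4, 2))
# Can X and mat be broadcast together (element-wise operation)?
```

Yes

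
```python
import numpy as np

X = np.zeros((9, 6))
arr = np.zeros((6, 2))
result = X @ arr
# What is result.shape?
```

(9, 2)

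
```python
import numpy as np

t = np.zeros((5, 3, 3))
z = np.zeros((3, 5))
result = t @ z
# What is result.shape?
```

(5, 3, 5)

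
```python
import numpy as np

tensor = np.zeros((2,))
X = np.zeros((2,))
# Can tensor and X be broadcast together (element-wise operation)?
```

Yes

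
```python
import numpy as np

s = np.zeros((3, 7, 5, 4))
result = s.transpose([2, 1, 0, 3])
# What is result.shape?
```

(5, 7, 3, 4)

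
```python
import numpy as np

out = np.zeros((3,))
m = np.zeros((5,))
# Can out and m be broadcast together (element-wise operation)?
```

No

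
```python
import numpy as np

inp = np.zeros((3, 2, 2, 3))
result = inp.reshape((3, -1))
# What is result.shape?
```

(3, 12)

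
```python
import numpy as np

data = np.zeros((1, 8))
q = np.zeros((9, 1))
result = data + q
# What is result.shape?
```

(9, 8)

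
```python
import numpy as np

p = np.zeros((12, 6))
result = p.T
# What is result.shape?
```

(6, 12)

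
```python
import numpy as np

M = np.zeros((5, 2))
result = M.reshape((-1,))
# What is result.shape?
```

(10,)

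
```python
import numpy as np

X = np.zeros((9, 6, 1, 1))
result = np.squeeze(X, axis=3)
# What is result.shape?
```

(9, 6, 1)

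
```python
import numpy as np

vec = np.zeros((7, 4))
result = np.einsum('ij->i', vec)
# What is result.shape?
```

(7,)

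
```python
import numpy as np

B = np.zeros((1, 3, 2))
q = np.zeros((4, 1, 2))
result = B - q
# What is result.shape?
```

(4, 3, 2)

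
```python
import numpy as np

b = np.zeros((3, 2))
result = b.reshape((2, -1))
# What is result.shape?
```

(2, 3)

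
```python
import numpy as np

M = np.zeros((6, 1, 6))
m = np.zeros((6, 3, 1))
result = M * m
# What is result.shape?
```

(6, 3, 6)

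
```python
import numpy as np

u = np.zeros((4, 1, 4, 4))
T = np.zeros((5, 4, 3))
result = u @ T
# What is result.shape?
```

(4, 5, 4, 3)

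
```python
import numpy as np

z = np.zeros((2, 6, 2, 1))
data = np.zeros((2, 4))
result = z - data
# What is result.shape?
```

(2, 6, 2, 4)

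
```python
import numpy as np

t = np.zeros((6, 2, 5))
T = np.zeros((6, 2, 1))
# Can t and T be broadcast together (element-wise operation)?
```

Yes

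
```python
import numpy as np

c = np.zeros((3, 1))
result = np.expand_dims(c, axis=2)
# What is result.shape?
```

(3, 1, 1)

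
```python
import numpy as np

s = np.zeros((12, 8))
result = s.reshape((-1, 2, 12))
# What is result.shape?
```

(4, 2, 12)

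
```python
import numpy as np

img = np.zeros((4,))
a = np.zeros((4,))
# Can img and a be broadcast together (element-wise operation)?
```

Yes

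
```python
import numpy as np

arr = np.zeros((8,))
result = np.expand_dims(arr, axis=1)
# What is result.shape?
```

(8, 1)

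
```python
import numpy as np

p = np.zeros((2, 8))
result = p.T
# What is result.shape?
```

(8, 2)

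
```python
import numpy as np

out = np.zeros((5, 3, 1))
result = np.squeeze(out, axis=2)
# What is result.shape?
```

(5, 3)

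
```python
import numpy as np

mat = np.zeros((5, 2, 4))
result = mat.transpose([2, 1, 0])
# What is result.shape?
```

(4, 2, 5)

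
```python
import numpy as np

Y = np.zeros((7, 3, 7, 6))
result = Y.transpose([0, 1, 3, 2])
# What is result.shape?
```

(7, 3, 6, 7)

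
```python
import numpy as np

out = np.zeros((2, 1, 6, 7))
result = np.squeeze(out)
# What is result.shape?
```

(2, 6, 7)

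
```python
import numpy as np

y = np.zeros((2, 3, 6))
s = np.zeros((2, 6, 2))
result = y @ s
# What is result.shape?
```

(2, 3, 2)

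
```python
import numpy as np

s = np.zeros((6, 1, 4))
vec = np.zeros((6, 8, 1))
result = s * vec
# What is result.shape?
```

(6, 8, 4)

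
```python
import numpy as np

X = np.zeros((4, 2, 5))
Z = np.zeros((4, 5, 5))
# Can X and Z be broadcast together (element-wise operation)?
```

No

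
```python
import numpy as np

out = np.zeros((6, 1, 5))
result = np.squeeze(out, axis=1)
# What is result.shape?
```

(6, 5)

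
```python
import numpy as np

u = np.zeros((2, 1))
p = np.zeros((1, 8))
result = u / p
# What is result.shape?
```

(2, 8)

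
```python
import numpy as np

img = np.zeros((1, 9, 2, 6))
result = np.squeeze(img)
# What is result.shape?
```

(9, 2, 6)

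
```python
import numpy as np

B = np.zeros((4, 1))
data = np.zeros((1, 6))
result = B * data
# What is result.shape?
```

(4, 6)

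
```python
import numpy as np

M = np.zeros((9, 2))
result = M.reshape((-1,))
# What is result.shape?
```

(18,)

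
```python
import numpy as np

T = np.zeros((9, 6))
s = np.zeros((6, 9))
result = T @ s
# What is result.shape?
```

(9, 9)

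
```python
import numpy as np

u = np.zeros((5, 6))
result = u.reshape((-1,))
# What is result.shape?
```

(30,)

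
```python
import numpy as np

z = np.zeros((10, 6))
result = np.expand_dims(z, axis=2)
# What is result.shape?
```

(10, 6, 1)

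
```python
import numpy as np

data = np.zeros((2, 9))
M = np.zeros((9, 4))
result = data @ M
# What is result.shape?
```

(2, 4)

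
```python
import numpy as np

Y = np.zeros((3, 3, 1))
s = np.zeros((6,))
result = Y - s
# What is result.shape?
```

(3, 3, 6)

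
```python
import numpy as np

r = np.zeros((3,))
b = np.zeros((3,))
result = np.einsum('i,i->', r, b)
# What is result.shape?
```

()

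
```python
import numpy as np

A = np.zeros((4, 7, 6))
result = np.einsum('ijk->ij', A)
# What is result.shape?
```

(4, 7)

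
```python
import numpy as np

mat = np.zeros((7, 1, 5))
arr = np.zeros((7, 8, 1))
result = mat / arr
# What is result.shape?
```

(7, 8, 5)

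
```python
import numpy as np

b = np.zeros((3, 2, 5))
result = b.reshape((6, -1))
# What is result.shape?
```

(6, 5)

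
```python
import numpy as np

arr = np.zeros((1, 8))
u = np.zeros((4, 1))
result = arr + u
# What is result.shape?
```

(4, 8)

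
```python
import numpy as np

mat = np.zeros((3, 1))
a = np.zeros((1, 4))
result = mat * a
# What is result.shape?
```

(3, 4)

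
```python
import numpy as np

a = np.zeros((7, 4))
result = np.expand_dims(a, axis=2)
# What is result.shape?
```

(7, 4, 1)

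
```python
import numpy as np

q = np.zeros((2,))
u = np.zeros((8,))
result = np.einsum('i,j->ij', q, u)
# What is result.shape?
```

(2, 8)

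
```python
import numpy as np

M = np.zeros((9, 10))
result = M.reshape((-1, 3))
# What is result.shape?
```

(30, 3)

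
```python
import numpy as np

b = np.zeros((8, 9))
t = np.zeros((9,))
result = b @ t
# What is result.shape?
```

(8,)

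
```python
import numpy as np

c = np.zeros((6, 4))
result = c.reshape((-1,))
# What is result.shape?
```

(24,)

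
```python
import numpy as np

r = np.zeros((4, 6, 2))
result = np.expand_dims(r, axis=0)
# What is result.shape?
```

(1, 4, 6, 2)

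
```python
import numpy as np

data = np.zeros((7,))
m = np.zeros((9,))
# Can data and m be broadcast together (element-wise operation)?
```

No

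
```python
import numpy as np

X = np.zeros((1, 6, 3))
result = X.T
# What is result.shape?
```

(3, 6, 1)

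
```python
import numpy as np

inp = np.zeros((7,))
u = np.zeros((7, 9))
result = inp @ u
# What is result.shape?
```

(9,)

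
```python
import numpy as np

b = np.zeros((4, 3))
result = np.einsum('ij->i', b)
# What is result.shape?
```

(4,)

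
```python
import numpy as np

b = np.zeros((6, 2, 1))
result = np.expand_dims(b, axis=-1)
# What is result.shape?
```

(6, 2, 1, 1)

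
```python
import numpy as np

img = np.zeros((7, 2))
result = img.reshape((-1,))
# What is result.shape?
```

(14,)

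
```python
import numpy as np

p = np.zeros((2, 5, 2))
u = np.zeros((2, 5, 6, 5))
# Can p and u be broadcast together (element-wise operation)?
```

No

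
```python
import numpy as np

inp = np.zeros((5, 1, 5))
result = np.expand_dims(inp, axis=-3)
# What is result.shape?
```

(5, 1, 1, 5)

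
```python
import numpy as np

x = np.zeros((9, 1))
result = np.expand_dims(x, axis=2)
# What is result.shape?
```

(9, 1, 1)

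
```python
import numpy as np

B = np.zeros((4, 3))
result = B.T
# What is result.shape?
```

(3, 4)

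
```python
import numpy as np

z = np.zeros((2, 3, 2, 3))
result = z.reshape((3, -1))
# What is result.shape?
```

(3, 12)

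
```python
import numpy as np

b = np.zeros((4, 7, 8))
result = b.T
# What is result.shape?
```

(8, 7, 4)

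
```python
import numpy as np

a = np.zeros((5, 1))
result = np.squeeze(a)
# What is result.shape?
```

(5,)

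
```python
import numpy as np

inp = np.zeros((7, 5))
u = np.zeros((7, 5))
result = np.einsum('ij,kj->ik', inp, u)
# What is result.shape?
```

(7, 7)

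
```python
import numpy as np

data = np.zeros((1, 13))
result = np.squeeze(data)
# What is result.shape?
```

(13,)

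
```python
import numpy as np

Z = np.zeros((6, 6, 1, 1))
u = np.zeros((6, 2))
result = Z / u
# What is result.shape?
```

(6, 6, 6, 2)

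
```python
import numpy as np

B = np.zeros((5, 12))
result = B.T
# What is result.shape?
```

(12, 5)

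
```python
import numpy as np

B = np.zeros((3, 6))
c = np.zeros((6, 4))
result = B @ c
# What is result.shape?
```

(3, 4)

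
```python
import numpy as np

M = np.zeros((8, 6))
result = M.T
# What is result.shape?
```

(6, 8)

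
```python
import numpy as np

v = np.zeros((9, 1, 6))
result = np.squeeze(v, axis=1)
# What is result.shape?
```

(9, 6)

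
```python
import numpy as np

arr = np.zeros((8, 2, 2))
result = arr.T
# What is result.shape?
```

(2, 2, 8)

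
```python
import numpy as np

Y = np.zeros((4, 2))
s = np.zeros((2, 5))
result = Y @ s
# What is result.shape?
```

(4, 5)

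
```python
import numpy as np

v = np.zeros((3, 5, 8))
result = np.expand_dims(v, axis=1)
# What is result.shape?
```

(3, 1, 5, 8)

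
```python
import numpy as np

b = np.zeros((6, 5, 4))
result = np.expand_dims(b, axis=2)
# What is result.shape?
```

(6, 5, 1, 4)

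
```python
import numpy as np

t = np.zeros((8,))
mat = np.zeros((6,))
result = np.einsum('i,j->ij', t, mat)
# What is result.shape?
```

(8, 6)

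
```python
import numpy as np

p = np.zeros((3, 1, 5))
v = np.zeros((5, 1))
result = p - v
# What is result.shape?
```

(3, 5, 5)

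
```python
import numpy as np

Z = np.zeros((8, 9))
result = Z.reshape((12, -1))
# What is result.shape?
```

(12, 6)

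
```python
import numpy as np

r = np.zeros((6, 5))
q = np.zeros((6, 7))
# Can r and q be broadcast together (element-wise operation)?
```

No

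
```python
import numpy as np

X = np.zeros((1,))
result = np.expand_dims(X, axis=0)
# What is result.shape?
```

(1, 1)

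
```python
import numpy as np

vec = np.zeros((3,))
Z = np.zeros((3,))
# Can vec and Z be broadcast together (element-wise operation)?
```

Yes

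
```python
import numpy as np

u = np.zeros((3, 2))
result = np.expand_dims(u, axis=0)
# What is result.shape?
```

(1, 3, 2)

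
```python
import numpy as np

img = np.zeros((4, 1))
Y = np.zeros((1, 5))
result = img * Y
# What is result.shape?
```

(4, 5)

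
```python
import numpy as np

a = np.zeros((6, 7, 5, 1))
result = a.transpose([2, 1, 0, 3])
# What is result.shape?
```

(5, 7, 6, 1)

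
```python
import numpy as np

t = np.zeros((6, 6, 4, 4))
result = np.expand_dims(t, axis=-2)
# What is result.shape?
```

(6, 6, 4, 1, 4)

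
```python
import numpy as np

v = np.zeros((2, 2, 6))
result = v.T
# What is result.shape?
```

(6, 2, 2)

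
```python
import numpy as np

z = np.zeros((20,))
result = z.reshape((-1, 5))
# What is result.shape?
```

(4, 5)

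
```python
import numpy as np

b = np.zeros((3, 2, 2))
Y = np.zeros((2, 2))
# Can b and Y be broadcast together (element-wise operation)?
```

Yes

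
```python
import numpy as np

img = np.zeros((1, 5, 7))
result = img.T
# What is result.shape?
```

(7, 5, 1)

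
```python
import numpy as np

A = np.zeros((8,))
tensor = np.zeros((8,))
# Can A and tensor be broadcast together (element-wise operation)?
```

Yes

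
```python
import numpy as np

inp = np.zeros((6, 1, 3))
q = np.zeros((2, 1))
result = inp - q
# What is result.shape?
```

(6, 2, 3)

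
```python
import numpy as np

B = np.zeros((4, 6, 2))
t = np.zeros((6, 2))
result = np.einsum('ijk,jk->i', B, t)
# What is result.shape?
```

(4,)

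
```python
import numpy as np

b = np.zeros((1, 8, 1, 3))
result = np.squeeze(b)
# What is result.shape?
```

(8, 3)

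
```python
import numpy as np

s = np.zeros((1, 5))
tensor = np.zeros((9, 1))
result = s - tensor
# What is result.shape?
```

(9, 5)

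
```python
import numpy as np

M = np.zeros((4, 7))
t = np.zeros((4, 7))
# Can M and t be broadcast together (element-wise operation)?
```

Yes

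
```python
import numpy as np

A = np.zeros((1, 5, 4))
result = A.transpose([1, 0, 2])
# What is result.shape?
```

(5, 1, 4)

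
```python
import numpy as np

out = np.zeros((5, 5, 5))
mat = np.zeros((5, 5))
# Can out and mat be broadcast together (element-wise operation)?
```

Yes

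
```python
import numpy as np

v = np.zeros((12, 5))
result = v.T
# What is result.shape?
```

(5, 12)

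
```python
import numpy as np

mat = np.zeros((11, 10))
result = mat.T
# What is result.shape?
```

(10, 11)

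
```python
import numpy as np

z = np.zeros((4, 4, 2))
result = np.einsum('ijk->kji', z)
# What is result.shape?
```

(2, 4, 4)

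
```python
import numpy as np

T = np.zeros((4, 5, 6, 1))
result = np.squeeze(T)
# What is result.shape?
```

(4, 5, 6)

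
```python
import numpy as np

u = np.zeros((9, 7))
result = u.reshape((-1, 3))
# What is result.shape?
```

(21, 3)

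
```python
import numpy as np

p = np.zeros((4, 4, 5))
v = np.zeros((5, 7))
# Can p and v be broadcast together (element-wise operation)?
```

No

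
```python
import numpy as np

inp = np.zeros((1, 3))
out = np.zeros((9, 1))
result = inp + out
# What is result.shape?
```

(9, 3)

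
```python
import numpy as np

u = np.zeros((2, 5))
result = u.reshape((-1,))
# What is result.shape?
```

(10,)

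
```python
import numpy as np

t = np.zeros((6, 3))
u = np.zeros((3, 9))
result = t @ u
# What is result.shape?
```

(6, 9)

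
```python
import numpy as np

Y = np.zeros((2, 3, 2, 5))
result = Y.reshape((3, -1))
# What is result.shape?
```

(3, 20)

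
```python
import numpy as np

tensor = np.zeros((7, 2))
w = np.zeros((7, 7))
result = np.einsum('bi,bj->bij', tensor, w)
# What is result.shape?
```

(7, 2, 7)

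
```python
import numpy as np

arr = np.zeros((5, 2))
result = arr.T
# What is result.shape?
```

(2, 5)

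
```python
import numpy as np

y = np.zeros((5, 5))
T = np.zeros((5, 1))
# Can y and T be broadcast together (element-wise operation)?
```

Yes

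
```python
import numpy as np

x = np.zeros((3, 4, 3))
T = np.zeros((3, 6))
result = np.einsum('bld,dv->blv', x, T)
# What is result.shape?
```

(3, 4, 6)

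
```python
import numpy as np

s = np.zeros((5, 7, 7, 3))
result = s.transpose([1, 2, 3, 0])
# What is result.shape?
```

(7, 7, 3, 5)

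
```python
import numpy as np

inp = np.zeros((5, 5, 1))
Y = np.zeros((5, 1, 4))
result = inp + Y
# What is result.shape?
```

(5, 5, 4)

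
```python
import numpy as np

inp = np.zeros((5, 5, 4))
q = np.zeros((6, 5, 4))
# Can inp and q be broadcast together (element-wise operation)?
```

No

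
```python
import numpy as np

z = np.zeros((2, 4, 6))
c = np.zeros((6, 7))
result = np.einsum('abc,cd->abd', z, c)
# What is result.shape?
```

(2, 4, 7)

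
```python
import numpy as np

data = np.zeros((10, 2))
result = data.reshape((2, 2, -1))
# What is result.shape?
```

(2, 2, 5)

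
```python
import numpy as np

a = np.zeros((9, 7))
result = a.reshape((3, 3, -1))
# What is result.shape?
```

(3, 3, 7)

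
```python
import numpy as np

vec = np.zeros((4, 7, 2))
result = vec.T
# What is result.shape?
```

(2, 7, 4)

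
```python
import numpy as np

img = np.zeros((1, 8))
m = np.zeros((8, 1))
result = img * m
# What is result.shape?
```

(8, 8)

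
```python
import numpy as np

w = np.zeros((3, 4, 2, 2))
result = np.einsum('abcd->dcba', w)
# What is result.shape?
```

(2, 2, 4, 3)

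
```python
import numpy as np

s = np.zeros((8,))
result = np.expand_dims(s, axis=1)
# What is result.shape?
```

(8, 1)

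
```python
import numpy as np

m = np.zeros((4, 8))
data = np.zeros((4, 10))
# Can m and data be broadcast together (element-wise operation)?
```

No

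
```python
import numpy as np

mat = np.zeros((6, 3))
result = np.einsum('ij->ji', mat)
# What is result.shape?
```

(3, 6)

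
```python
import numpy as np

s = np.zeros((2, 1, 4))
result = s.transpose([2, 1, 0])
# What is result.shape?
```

(4, 1, 2)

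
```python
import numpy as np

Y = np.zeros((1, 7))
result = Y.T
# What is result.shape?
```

(7, 1)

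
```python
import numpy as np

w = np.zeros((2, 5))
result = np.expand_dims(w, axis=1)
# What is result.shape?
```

(2, 1, 5)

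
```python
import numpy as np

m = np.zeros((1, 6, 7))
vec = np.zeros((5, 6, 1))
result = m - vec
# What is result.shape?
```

(5, 6, 7)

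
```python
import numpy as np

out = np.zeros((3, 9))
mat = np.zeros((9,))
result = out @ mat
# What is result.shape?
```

(3,)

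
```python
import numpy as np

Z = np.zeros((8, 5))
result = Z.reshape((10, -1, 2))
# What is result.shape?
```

(10, 2, 2)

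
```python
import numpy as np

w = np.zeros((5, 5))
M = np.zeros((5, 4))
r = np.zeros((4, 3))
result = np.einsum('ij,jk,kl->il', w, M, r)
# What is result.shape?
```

(5, 3)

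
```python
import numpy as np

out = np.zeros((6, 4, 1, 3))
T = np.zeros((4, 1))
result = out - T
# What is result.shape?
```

(6, 4, 4, 3)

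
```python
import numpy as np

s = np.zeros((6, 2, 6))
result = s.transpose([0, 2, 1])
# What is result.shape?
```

(6, 6, 2)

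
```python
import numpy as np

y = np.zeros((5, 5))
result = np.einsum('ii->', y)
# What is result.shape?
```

()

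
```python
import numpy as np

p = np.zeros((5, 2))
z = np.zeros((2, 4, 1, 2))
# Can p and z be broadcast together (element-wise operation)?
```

Yes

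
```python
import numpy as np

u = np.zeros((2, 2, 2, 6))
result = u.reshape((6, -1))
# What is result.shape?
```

(6, 8)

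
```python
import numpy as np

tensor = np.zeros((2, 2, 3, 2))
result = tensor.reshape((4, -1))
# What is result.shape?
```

(4, 6)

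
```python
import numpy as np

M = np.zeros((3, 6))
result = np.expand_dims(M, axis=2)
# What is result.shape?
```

(3, 6, 1)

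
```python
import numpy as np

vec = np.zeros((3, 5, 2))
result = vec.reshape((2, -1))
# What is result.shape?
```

(2, 15)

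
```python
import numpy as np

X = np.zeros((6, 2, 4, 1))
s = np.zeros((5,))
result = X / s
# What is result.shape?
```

(6, 2, 4, 5)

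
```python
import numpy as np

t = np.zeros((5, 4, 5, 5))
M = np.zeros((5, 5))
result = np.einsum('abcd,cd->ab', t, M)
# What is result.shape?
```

(5, 4)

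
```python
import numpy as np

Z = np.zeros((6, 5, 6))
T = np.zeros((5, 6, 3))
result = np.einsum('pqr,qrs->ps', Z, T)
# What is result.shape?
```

(6, 3)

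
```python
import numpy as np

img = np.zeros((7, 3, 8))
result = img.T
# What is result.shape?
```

(8, 3, 7)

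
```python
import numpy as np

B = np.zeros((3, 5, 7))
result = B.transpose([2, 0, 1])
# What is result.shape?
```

(7, 3, 5)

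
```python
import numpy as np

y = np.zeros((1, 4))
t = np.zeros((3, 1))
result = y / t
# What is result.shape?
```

(3, 4)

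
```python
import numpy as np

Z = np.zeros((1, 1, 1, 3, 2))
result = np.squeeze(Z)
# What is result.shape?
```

(3, 2)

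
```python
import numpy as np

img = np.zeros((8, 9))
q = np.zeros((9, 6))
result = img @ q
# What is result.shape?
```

(8, 6)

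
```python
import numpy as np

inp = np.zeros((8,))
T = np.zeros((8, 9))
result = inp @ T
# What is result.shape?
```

(9,)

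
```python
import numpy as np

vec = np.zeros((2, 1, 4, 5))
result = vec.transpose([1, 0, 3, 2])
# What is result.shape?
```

(1, 2, 5, 4)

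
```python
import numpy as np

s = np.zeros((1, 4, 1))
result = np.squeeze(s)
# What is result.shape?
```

(4,)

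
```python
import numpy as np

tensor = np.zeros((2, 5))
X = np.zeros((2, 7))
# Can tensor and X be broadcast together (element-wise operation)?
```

No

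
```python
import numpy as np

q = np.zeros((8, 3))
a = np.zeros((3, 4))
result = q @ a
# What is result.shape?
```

(8, 4)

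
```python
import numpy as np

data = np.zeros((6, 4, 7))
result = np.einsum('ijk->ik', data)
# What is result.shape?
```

(6, 7)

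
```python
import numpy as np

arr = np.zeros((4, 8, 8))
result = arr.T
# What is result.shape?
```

(8, 8, 4)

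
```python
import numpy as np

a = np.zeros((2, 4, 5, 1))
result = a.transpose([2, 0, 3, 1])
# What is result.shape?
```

(5, 2, 1, 4)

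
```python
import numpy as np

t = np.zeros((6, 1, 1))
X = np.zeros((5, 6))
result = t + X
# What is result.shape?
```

(6, 5, 6)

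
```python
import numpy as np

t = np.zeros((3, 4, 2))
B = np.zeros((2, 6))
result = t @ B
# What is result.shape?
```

(3, 4, 6)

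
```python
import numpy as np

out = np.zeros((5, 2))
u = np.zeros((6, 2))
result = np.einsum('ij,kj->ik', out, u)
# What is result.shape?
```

(5, 6)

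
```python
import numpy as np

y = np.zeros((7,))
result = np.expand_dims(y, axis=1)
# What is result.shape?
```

(7, 1)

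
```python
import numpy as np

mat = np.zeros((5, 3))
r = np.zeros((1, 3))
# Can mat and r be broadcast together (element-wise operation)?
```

Yes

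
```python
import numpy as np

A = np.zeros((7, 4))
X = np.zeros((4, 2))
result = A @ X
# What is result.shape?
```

(7, 2)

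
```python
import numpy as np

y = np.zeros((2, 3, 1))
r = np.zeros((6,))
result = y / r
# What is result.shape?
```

(2, 3, 6)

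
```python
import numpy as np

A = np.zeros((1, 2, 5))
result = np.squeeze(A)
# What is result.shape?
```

(2, 5)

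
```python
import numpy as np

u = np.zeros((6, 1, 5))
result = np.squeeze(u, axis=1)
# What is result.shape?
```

(6, 5)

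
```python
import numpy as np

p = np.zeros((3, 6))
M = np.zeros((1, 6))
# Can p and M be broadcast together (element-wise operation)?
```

Yes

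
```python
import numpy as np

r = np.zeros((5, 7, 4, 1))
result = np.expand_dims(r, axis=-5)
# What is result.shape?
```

(1, 5, 7, 4, 1)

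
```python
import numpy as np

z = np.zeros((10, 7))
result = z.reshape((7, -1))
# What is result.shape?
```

(7, 10)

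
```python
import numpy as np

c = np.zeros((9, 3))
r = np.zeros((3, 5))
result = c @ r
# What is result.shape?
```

(9, 5)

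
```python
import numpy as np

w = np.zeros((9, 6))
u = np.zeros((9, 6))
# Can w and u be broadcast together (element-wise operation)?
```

Yes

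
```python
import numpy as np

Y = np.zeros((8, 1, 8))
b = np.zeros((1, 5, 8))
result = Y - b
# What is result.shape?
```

(8, 5, 8)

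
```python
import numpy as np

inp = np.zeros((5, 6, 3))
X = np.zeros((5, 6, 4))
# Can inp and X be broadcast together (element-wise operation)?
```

No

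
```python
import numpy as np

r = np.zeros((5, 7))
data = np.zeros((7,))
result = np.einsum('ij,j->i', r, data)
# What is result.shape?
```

(5,)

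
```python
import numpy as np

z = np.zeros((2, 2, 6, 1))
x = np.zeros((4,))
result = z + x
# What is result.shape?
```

(2, 2, 6, 4)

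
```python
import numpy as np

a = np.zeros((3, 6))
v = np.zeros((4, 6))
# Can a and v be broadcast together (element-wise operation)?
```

No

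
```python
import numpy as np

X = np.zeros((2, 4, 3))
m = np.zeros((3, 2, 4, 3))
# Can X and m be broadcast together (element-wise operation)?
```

Yes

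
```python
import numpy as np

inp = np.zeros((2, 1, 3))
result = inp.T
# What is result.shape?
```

(3, 1, 2)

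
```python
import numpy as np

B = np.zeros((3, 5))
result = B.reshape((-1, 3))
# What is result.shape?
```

(5, 3)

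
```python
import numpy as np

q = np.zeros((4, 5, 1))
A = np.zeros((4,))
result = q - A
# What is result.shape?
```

(4, 5, 4)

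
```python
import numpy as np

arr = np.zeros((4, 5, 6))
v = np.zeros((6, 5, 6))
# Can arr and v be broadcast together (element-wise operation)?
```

No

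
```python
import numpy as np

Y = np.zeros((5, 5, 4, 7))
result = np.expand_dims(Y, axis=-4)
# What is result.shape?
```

(5, 1, 5, 4, 7)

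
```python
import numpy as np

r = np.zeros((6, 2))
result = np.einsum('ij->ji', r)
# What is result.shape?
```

(2, 6)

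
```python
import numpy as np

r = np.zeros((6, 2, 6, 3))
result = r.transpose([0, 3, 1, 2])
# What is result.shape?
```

(6, 3, 2, 6)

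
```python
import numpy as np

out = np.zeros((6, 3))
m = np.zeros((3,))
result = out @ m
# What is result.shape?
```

(6,)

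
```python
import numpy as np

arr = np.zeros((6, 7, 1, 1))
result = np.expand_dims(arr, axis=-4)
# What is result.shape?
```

(6, 1, 7, 1, 1)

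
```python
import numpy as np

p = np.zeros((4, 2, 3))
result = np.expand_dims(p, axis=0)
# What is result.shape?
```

(1, 4, 2, 3)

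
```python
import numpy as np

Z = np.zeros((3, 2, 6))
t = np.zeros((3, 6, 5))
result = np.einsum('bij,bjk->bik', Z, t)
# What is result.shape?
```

(3, 2, 5)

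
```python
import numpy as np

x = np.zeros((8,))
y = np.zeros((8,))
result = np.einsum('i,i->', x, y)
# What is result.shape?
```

()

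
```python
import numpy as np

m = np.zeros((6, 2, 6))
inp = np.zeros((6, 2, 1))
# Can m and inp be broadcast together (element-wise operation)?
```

Yes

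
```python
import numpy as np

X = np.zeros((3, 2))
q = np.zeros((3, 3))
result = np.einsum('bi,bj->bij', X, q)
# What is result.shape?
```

(3, 2, 3)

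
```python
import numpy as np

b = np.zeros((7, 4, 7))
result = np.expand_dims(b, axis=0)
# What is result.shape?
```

(1, 7, 4, 7)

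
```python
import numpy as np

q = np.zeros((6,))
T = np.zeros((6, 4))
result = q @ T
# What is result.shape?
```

(4,)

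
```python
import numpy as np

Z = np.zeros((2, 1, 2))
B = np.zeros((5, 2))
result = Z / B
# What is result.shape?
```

(2, 5, 2)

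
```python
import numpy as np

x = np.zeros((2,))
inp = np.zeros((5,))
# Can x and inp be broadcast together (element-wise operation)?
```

No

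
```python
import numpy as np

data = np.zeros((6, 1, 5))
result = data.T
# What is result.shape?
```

(5, 1, 6)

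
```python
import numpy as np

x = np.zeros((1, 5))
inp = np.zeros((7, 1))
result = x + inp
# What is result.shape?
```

(7, 5)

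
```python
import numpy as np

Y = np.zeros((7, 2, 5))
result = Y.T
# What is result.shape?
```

(5, 2, 7)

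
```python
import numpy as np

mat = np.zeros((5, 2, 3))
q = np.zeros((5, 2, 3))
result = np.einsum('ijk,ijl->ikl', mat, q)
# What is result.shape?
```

(5, 3, 3)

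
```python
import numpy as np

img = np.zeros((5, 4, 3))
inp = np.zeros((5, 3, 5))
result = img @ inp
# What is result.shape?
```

(5, 4, 5)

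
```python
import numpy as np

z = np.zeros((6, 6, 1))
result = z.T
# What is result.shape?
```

(1, 6, 6)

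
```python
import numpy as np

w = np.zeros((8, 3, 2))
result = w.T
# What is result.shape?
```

(2, 3, 8)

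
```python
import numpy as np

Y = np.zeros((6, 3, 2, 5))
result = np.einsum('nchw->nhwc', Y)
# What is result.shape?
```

(6, 2, 5, 3)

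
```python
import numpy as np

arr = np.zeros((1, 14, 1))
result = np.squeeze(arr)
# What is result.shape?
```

(14,)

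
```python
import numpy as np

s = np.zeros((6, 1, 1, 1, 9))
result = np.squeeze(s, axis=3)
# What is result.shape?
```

(6, 1, 1, 9)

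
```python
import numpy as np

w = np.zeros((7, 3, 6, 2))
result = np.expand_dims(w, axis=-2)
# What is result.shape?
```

(7, 3, 6, 1, 2)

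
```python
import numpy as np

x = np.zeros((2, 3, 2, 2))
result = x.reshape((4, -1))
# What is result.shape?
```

(4, 6)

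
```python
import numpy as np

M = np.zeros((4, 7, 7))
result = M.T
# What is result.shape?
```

(7, 7, 4)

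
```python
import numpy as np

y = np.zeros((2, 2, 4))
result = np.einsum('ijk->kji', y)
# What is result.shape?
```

(4, 2, 2)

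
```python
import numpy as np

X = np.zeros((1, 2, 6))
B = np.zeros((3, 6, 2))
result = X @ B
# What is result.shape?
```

(3, 2, 2)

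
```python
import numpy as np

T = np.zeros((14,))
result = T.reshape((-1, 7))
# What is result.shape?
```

(2, 7)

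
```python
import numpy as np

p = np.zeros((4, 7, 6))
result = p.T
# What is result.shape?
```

(6, 7, 4)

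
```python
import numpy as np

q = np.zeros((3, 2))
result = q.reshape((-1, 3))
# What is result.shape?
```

(2, 3)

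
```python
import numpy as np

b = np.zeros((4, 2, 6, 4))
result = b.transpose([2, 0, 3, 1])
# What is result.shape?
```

(6, 4, 4, 2)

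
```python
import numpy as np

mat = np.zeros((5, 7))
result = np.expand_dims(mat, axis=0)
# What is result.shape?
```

(1, 5, 7)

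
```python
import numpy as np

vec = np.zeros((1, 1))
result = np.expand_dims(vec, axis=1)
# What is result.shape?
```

(1, 1, 1)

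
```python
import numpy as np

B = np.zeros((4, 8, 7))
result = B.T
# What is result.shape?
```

(7, 8, 4)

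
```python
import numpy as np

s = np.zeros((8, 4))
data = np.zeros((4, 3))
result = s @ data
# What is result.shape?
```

(8, 3)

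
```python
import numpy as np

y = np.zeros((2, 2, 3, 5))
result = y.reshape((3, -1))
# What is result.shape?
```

(3, 20)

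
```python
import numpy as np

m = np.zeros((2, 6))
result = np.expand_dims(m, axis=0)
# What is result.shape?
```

(1, 2, 6)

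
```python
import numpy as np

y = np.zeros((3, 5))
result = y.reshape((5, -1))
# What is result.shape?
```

(5, 3)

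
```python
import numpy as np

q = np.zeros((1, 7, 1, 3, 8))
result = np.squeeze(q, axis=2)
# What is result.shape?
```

(1, 7, 3, 8)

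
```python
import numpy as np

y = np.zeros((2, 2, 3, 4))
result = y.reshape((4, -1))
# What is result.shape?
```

(4, 12)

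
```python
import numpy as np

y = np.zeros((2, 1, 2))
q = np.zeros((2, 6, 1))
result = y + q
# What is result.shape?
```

(2, 6, 2)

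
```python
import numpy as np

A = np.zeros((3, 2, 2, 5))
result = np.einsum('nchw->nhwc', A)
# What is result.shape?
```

(3, 2, 5, 2)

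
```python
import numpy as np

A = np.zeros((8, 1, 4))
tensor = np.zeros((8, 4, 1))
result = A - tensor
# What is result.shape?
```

(8, 4, 4)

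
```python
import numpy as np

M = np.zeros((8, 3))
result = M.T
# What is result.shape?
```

(3, 8)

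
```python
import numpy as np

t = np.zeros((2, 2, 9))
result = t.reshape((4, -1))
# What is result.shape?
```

(4, 9)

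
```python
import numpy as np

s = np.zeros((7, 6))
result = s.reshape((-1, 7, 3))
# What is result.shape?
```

(2, 7, 3)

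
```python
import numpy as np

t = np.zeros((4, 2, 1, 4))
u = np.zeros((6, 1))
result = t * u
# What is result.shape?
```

(4, 2, 6, 4)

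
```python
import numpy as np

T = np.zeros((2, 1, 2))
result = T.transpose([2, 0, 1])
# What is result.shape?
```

(2, 2, 1)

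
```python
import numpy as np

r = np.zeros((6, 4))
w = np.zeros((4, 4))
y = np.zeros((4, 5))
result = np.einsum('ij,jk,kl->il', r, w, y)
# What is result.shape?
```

(6, 5)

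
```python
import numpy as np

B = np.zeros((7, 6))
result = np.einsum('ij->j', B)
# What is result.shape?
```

(6,)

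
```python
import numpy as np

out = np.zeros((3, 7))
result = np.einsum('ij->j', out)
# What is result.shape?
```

(7,)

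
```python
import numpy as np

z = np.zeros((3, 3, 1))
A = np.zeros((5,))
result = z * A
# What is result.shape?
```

(3, 3, 5)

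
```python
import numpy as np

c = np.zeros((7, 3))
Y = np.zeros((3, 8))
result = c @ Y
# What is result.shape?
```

(7, 8)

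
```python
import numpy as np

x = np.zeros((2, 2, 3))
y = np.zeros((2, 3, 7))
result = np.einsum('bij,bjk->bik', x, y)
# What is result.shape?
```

(2, 2, 7)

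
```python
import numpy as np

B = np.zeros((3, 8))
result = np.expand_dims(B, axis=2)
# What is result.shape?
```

(3, 8, 1)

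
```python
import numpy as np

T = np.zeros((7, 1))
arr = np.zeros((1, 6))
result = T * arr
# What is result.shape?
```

(7, 6)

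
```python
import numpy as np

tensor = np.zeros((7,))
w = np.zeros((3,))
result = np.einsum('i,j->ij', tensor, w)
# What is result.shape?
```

(7, 3)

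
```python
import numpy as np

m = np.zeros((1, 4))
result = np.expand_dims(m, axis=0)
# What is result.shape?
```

(1, 1, 4)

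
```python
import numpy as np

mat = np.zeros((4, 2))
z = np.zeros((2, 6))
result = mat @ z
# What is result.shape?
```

(4, 6)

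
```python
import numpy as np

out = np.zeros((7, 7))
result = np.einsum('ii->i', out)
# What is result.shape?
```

(7,)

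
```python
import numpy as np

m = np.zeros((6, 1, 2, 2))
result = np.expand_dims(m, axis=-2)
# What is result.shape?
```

(6, 1, 2, 1, 2)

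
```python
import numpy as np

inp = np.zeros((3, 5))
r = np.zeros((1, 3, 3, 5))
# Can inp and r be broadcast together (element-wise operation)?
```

Yes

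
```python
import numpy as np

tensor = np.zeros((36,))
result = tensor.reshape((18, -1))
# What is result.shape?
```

(18, 2)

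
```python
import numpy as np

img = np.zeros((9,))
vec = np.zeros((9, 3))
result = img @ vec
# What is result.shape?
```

(3,)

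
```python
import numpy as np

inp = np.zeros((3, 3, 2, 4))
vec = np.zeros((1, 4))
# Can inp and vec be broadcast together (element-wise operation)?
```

Yes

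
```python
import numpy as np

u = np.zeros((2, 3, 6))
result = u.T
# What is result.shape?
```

(6, 3, 2)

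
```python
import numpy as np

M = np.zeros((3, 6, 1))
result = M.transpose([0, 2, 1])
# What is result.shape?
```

(3, 1, 6)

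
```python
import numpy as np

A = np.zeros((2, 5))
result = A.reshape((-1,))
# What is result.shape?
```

(10,)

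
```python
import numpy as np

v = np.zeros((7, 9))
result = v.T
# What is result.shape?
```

(9, 7)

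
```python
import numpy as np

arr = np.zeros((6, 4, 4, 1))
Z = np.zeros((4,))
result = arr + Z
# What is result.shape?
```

(6, 4, 4, 4)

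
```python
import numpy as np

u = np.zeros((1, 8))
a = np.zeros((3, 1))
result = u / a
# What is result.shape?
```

(3, 8)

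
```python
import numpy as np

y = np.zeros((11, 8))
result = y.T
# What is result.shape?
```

(8, 11)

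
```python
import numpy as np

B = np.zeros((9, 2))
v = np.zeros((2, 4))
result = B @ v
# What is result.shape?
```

(9, 4)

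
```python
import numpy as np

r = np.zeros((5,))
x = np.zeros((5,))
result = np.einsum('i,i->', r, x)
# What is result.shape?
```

()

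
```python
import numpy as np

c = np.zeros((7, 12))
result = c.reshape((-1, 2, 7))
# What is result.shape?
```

(6, 2, 7)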